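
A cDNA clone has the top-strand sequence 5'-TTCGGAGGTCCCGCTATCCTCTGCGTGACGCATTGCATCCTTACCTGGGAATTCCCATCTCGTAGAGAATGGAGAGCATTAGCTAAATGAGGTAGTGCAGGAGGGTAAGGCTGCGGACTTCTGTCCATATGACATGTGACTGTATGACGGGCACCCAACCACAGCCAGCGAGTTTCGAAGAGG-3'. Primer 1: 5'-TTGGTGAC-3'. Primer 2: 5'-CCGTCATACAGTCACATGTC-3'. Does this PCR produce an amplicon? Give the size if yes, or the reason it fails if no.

No product — primer 1 has no binding site in the template.

Primer 1 (TTGGTGAC) does not match the top strand, and its reverse complement GTCACCAA does not match either.
With no annealing site for primer 1, no amplification occurs.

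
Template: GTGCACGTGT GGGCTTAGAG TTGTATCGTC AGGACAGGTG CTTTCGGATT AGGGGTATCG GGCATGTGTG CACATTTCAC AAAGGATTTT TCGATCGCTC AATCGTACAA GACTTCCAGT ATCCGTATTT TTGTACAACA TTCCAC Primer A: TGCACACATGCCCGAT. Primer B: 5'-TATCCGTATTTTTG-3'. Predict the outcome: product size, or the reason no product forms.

Primer A (TGCACACATGCCCGAT) has reverse complement ATCGGGCATGTGTGCA, which matches the top strand at positions 57–72; primer A anneals to the top strand there with its 3' end pointing upstream toward position 57.
Primer B (TATCCGTATTTTTG) matches the top strand directly at positions 120–133; it anneals to the bottom strand with its 3' end pointing downstream toward position 133.
The 3' ends diverge (primer A extends toward position 1, primer B toward position 146), so the primers never converge on a shared product.

No product — the primers' 3' ends point away from each other.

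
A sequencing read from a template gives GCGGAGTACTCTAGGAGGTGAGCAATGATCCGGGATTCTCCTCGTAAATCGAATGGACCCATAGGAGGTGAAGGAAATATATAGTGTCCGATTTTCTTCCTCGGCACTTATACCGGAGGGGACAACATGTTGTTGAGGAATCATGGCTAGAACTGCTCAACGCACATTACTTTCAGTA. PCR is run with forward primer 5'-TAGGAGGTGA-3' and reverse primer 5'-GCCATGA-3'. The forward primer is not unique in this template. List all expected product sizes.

136 bp, 86 bp

The forward primer TAGGAGGTGA matches the top strand at positions 12–21, 62–71.
The reverse primer's reverse complement is TCATGGC, matching at positions 141–147.
Each forward site pairs with the reverse site to give a product ending at position 147: sizes 136, 86 bp.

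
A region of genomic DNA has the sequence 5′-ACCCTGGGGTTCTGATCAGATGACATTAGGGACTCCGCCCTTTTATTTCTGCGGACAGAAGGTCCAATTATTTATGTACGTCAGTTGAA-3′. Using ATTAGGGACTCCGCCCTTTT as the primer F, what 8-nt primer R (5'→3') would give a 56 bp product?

The forward primer binds at positions 25–44, so a 56 bp product ends at position 25 + 56 − 1 = 80.
The reverse primer anneals to the top strand over positions 73–80, i.e. to TATGTACG.
Its sequence written 5'→3' is the reverse complement: CGTACATA.

5'-CGTACATA-3'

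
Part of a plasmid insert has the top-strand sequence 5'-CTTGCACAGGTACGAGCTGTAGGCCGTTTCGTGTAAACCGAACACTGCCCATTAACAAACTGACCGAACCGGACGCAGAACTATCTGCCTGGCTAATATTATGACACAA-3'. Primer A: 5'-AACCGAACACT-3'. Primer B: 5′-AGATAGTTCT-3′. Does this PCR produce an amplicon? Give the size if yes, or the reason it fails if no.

Primer A (AACCGAACACT) matches the top strand at positions 36–46; it acts as a forward primer.
Primer B's reverse complement is AGAACTATCT, matching the top strand at positions 77–86; it acts as a reverse primer.
The 3' ends face each other across positions 36–86, giving a 51 bp product.

Yes — a 51 bp product.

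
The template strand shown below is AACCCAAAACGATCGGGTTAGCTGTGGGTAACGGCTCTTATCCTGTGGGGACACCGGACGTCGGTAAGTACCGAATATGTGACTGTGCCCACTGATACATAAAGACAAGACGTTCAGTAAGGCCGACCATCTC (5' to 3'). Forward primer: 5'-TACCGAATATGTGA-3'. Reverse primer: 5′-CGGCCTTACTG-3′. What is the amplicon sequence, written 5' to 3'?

The forward primer matches the template at positions 69–82.
The reverse primer's reverse complement is CAGTAAGGCCG, which matches the template at positions 115–125.
The product is the template from position 69 through 125 (57 bp).

5'-TACCGAATATGTGACTGTGCCCACTGATACATAAAGACAAGACGTTCAGTAAGGCCG-3'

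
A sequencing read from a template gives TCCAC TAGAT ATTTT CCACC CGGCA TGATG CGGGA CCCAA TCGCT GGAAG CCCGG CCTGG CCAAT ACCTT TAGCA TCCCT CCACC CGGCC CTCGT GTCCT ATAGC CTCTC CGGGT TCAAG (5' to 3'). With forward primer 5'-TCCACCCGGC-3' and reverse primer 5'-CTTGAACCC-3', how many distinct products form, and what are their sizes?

Two products: 106 bp, 41 bp

The forward primer TCCACCCGGC matches the top strand at positions 15–24, 80–89.
The reverse primer's reverse complement is GGGTTCAAG, matching at positions 112–120.
Each forward site pairs with the reverse site to give a product ending at position 120: sizes 106, 41 bp.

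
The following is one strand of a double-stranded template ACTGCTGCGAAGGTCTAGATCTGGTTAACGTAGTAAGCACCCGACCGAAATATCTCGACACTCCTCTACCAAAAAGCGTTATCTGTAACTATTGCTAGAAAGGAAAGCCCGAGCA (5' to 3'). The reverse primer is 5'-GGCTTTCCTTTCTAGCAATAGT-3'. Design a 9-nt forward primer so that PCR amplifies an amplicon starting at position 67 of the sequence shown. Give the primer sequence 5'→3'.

5'-TACCAAAAA-3'

The reverse primer's reverse complement ACTATTGCTAGAAAGGAAAGCC matches the template at positions 88–109; the product starts at position 67.
The forward primer is identical to the top strand over positions 67–75: TACCAAAAA.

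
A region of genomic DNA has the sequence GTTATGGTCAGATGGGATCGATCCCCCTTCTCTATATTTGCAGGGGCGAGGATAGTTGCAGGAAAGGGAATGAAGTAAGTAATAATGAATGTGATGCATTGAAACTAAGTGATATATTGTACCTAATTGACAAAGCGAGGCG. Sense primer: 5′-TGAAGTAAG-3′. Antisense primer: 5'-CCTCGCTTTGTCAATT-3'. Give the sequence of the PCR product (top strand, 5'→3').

5'-TGAAGTAAGTAATAATGAATGTGATGCATTGAAACTAAGTGATATATTGTACCTAATTGACAAAGCGAGG-3'

Forward primer TGAAGTAAG is found on the top strand at positions 71–79.
Taking the reverse complement of CCTCGCTTTGTCAATT gives AATTGACAAAGCGAGG, found at positions 125–140 on the template; the primer anneals here to the top strand with its 3' end pointing upstream.
The product is the template from position 71 through 140 (70 bp).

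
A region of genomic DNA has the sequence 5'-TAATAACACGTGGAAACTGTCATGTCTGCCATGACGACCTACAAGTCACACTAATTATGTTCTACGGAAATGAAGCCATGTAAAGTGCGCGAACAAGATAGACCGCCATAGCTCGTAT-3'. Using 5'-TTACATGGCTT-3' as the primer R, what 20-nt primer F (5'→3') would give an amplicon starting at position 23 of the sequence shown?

5'-TGTCTGCCATGACGACCTAC-3'

The reverse primer's reverse complement AAGCCATGTAA matches the template at positions 73–83; the product starts at position 23.
The forward primer is identical to the top strand over positions 23–42: TGTCTGCCATGACGACCTAC.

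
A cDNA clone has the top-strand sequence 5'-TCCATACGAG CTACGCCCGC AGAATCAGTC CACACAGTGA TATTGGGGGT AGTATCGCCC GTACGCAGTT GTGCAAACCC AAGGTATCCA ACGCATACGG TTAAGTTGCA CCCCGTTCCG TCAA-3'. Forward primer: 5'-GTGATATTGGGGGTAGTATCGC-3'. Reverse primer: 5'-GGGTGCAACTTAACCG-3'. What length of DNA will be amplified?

77 bp

The forward primer matches the template at positions 37–58.
Taking the reverse complement of GGGTGCAACTTAACCG gives CGGTTAAGTTGCACCC, found at positions 98–113 on the template; the primer anneals here to the top strand with its 3' end pointing upstream.
Product length = (reverse-primer end) − (forward-primer start) + 1 = 113 − 37 + 1 = 77 bp.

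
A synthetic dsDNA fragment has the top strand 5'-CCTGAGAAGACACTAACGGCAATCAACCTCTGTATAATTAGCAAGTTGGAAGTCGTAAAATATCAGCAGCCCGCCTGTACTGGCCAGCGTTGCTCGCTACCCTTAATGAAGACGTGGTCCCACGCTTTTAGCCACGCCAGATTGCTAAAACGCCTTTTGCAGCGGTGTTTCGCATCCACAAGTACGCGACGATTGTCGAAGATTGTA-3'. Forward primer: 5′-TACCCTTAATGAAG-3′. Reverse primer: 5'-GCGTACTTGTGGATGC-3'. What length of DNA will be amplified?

Forward primer TACCCTTAATGAAG is found on the top strand at positions 98–111.
Reverse complement of the reverse primer: GCATCCACAAGTACGC. This occurs on the top strand at positions 172–187.
Amplicon spans positions 98–187: 90 bp.

90 bp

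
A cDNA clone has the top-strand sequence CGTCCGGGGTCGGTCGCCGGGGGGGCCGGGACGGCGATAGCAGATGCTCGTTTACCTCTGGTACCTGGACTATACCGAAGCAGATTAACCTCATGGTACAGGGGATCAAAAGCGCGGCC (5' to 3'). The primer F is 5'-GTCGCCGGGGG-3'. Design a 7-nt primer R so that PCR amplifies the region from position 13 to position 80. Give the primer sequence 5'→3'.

5'-CTTCGGT-3'

The product's 3' end on the top strand is position 80.
The reverse primer anneals to the top strand over positions 74–80, i.e. to ACCGAAG.
Its sequence written 5'→3' is the reverse complement: CTTCGGT.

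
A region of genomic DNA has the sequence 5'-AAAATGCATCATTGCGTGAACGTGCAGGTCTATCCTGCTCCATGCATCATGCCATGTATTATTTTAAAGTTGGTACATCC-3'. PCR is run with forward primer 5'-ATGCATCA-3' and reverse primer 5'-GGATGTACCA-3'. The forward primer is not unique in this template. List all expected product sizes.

The forward primer ATGCATCA matches the top strand at positions 4–11, 42–49.
The reverse primer's reverse complement is TGGTACATCC, matching at positions 71–80.
Each forward site pairs with the reverse site to give a product ending at position 80: sizes 77, 39 bp.

77 bp, 39 bp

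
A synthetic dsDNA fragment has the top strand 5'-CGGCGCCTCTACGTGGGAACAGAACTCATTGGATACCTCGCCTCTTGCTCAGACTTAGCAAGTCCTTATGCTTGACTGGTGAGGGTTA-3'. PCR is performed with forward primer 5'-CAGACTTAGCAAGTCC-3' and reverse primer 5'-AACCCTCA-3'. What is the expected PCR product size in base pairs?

38 bp

The forward primer matches the template at positions 50–65.
The reverse primer's reverse complement is TGAGGGTT, which matches the template at positions 80–87.
The product runs from position 50 to position 87, so its length is 87 − 50 + 1 = 38 bp.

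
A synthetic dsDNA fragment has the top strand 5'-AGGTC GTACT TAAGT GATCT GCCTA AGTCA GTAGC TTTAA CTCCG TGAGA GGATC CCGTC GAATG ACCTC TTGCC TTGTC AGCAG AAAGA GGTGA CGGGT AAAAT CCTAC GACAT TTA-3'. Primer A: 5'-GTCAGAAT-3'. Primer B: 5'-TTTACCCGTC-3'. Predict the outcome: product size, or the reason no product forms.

Primer A (GTCAGAAT) does not match the top strand, and its reverse complement ATTCTGAC does not match either.
With no annealing site for primer A, no amplification occurs.

No product — primer A has no binding site in the template.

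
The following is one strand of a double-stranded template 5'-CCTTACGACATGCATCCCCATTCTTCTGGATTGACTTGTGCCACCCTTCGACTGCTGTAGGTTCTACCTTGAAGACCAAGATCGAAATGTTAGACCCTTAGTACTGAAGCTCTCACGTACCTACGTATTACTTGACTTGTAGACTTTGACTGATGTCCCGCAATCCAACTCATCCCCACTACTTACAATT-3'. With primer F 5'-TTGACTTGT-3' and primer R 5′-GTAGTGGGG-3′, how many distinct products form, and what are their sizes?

The forward primer TTGACTTGT matches the top strand at positions 31–39, 132–140.
The reverse primer's reverse complement is CCCCACTAC, matching at positions 174–182.
Each forward site pairs with the reverse site to give a product ending at position 182: sizes 152, 51 bp.

Two products: 152 bp, 51 bp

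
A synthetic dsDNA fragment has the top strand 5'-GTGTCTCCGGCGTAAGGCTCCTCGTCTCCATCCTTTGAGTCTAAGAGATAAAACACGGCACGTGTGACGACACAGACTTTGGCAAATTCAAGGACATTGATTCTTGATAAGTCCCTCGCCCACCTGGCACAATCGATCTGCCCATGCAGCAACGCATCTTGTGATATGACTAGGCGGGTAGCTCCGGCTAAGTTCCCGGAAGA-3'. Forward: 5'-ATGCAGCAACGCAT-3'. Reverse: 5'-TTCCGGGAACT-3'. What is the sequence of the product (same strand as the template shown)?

The forward primer matches the template at positions 144–157.
The reverse primer's reverse complement is AGTTCCCGGAA, which matches the template at positions 191–201.
The product is the template from position 144 through 201 (58 bp).

5'-ATGCAGCAACGCATCTTGTGATATGACTAGGCGGGTAGCTCCGGCTAAGTTCCCGGAA-3'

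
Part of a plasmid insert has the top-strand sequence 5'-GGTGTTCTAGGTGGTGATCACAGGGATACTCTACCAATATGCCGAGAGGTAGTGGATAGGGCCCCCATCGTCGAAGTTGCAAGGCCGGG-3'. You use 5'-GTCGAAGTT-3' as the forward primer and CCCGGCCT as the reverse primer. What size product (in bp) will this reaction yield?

The forward primer matches the template at positions 70–78.
Reverse complement of the reverse primer: AGGCCGGG. This occurs on the top strand at positions 82–89.
Amplicon spans positions 70–89: 20 bp.

20 bp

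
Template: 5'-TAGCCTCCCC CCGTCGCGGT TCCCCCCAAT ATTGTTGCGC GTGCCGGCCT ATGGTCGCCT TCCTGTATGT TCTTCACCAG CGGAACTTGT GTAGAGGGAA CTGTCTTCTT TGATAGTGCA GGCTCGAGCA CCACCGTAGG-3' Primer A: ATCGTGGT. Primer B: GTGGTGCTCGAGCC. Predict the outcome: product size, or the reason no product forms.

No product — primer A has no binding site in the template.

Primer A (ATCGTGGT) does not match the top strand, and its reverse complement ACCACGAT does not match either.
With no annealing site for primer A, no amplification occurs.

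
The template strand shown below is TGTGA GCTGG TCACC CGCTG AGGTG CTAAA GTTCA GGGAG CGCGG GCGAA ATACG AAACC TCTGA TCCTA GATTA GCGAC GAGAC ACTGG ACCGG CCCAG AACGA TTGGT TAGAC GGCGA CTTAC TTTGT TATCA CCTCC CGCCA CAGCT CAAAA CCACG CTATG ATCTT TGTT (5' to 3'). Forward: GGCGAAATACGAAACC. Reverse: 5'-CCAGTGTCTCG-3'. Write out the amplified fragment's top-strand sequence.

The forward primer matches the template at positions 45–60.
Taking the reverse complement of CCAGTGTCTCG gives CGAGACACTGG, found at positions 80–90 on the template; the primer anneals here to the top strand with its 3' end pointing upstream.
The product is the template from position 45 through 90 (46 bp).

5'-GGCGAAATACGAAACCTCTGATCCTAGATTAGCGACGAGACACTGG-3'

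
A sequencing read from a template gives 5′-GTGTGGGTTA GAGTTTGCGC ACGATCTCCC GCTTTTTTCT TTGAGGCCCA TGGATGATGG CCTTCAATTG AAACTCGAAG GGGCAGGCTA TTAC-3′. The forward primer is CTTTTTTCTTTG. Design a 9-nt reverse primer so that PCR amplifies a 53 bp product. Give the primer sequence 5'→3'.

The forward primer binds at positions 32–43, so a 53 bp product ends at position 32 + 53 − 1 = 84.
The reverse primer anneals to the top strand over positions 76–84, i.e. to CGAAGGGGC.
Its sequence written 5'→3' is the reverse complement: GCCCCTTCG.

5'-GCCCCTTCG-3'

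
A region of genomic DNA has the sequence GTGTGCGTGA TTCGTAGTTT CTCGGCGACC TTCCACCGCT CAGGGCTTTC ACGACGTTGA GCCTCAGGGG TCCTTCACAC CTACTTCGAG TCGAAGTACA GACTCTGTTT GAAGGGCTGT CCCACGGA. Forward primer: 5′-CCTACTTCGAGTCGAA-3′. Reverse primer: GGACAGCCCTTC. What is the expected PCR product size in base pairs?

43 bp

Forward primer CCTACTTCGAGTCGAA is found on the top strand at positions 80–95.
Reverse complement of the reverse primer: GAAGGGCTGTCC. This occurs on the top strand at positions 111–122.
Amplicon spans positions 80–122: 43 bp.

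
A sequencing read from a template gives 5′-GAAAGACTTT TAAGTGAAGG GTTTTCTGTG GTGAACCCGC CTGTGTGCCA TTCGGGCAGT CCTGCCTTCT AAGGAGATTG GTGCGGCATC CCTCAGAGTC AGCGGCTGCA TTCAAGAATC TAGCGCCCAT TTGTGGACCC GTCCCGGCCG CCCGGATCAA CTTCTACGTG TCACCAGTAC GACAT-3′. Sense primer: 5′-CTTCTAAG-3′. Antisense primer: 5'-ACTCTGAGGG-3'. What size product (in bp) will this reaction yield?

34 bp

The forward primer matches the template at positions 66–73.
Reverse complement of the reverse primer: CCCTCAGAGT. This occurs on the top strand at positions 90–99.
The product runs from position 66 to position 99, so its length is 99 − 66 + 1 = 34 bp.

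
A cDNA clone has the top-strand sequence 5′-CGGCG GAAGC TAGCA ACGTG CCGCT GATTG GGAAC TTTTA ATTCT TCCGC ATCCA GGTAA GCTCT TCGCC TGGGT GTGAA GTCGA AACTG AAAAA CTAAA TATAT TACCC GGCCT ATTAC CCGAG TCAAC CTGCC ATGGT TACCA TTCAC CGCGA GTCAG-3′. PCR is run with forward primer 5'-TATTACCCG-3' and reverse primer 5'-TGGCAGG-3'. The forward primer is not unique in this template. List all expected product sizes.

34 bp, 22 bp

The forward primer TATTACCCG matches the top strand at positions 103–111, 115–123.
The reverse primer's reverse complement is CCTGCCA, matching at positions 130–136.
Each forward site pairs with the reverse site to give a product ending at position 136: sizes 34, 22 bp.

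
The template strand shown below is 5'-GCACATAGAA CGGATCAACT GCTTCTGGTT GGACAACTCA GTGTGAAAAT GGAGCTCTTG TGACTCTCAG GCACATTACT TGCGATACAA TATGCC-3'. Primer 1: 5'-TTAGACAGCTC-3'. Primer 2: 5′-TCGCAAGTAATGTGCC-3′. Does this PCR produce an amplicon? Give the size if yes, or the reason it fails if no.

Primer 1 (TTAGACAGCTC) does not match the top strand, and its reverse complement GAGCTGTCTAA does not match either.
With no annealing site for primer 1, no amplification occurs.

No product — primer 1 has no binding site in the template.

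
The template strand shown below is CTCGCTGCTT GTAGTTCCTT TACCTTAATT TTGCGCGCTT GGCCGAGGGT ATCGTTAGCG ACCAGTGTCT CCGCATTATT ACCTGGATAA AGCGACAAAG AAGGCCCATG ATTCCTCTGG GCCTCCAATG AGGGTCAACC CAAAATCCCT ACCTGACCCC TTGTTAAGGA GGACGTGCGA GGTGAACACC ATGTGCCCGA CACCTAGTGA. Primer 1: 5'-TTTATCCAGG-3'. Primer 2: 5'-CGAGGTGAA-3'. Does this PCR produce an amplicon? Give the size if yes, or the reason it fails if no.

No product — the primers' 3' ends point away from each other.

Primer 1 (TTTATCCAGG) has reverse complement CCTGGATAAA, which matches the top strand at positions 82–91; primer 1 anneals to the top strand there with its 3' end pointing upstream toward position 82.
Primer 2 (CGAGGTGAA) matches the top strand directly at positions 178–186; it anneals to the bottom strand with its 3' end pointing downstream toward position 186.
The 3' ends diverge (primer 1 extends toward position 1, primer 2 toward position 210), so the primers never converge on a shared product.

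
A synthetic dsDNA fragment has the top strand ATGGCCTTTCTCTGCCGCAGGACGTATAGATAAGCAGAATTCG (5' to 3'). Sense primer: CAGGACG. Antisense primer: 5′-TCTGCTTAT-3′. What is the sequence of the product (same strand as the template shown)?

The forward primer matches the template at positions 18–24.
Reverse complement of the reverse primer: ATAAGCAGA. This occurs on the top strand at positions 30–38.
The product is the template from position 18 through 38 (21 bp).

5'-CAGGACGTATAGATAAGCAGA-3'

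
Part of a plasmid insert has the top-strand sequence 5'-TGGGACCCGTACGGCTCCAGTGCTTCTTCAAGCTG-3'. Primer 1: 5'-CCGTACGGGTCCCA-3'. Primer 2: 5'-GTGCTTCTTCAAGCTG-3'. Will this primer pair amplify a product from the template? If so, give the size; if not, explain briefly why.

No product — the primers' 3' ends point away from each other.

Primer 1 (CCGTACGGGTCCCA) has reverse complement TGGGACCCGTACGG, which matches the top strand at positions 1–14; primer 1 anneals to the top strand there with its 3' end pointing upstream toward position 1.
Primer 2 (GTGCTTCTTCAAGCTG) matches the top strand directly at positions 20–35; it anneals to the bottom strand with its 3' end pointing downstream toward position 35.
The 3' ends diverge (primer 1 extends toward position 1, primer 2 toward position 35), so the primers never converge on a shared product.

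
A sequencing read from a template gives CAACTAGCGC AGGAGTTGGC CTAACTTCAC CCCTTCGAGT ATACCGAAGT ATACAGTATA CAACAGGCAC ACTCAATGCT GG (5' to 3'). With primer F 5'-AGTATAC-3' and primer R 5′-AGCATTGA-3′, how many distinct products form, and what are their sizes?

Three products: 43 bp, 33 bp, 26 bp

The forward primer AGTATAC matches the top strand at positions 38–44, 48–54, 55–61.
The reverse primer's reverse complement is TCAATGCT, matching at positions 73–80.
Each forward site pairs with the reverse site to give a product ending at position 80: sizes 43, 33, 26 bp.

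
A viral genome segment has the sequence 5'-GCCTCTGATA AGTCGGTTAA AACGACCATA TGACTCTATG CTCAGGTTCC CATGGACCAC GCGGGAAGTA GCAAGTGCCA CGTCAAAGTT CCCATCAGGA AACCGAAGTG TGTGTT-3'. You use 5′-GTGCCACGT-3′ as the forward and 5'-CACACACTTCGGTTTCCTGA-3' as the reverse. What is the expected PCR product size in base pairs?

40 bp

The forward primer matches the template at positions 75–83.
Taking the reverse complement of CACACACTTCGGTTTCCTGA gives TCAGGAAACCGAAGTGTGTG, found at positions 95–114 on the template; the primer anneals here to the top strand with its 3' end pointing upstream.
The product runs from position 75 to position 114, so its length is 114 − 75 + 1 = 40 bp.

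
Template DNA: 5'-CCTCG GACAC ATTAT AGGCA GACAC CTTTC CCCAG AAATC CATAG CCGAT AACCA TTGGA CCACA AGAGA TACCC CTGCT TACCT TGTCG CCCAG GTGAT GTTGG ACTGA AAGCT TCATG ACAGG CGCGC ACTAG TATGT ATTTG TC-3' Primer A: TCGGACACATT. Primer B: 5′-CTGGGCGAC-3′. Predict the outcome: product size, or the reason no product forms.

Yes — a 93 bp product.

Primer A (TCGGACACATT) matches the top strand at positions 3–13; it acts as a forward primer.
Primer B's reverse complement is GTCGCCCAG, matching the top strand at positions 87–95; it acts as a reverse primer.
The 3' ends face each other across positions 3–95, giving a 93 bp product.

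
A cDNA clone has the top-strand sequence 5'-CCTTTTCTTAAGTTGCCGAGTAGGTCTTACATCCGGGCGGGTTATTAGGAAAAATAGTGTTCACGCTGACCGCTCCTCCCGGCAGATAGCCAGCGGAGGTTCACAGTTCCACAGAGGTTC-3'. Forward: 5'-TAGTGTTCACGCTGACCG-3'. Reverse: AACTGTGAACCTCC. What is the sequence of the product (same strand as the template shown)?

5'-TAGTGTTCACGCTGACCGCTCCTCCCGGCAGATAGCCAGCGGAGGTTCACAGTT-3'

The forward primer matches the template at positions 55–72.
Taking the reverse complement of AACTGTGAACCTCC gives GGAGGTTCACAGTT, found at positions 95–108 on the template; the primer anneals here to the top strand with its 3' end pointing upstream.
The product is the template from position 55 through 108 (54 bp).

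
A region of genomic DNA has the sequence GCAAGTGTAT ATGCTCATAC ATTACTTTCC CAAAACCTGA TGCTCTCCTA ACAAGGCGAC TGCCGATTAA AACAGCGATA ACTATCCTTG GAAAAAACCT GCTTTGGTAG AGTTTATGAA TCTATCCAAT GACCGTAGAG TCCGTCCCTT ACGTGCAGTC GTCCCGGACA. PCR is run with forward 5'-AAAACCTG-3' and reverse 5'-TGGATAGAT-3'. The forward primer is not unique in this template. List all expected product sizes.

The forward primer AAAACCTG matches the top strand at positions 32–39, 94–101.
The reverse primer's reverse complement is ATCTATCCA, matching at positions 120–128.
Each forward site pairs with the reverse site to give a product ending at position 128: sizes 97, 35 bp.

97 bp, 35 bp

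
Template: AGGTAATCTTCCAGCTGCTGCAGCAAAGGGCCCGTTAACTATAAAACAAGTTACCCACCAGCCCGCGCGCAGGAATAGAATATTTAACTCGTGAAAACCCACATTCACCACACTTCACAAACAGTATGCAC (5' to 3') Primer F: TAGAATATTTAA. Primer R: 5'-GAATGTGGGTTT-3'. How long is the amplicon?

Forward primer TAGAATATTTAA is found on the top strand at positions 76–87.
The reverse primer's reverse complement is AAACCCACATTC, which matches the template at positions 95–106.
The product runs from position 76 to position 106, so its length is 106 − 76 + 1 = 31 bp.

31 bp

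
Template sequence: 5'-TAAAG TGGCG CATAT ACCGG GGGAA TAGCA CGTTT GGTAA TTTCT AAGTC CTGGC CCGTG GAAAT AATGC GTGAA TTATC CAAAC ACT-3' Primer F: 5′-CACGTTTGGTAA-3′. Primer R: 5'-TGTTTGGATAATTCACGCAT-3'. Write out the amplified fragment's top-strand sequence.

5'-CACGTTTGGTAATTTCTAAGTCCTGGCCCGTGGAAATAATGCGTGAATTATCCAAACA-3'

The forward primer matches the template at positions 29–40.
Taking the reverse complement of TGTTTGGATAATTCACGCAT gives ATGCGTGAATTATCCAAACA, found at positions 67–86 on the template; the primer anneals here to the top strand with its 3' end pointing upstream.
The product is the template from position 29 through 86 (58 bp).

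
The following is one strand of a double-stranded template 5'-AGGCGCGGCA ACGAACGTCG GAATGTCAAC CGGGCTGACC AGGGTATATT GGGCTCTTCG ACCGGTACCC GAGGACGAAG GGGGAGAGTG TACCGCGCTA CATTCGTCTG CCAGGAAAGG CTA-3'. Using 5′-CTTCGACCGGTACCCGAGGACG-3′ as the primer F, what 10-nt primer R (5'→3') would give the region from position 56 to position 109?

5'-AGACGAATGT-3'

The product's 3' end on the top strand is position 109.
The reverse primer anneals to the top strand over positions 100–109, i.e. to ACATTCGTCT.
Its sequence written 5'→3' is the reverse complement: AGACGAATGT.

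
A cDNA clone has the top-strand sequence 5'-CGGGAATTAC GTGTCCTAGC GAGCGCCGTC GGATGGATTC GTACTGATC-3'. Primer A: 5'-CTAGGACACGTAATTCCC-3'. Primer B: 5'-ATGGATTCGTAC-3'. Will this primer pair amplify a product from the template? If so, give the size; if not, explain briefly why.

Primer A (CTAGGACACGTAATTCCC) has reverse complement GGGAATTACGTGTCCTAG, which matches the top strand at positions 2–19; primer A anneals to the top strand there with its 3' end pointing upstream toward position 2.
Primer B (ATGGATTCGTAC) matches the top strand directly at positions 33–44; it anneals to the bottom strand with its 3' end pointing downstream toward position 44.
The 3' ends diverge (primer A extends toward position 1, primer B toward position 49), so the primers never converge on a shared product.

No product — the primers' 3' ends point away from each other.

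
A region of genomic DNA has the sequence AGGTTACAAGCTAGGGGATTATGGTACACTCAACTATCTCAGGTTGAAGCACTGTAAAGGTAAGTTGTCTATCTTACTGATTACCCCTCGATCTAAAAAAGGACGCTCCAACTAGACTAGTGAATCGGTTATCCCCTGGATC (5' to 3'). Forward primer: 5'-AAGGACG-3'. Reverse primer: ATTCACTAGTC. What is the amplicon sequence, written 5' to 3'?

The forward primer matches the template at positions 99–105.
Reverse complement of the reverse primer: GACTAGTGAAT. This occurs on the top strand at positions 115–125.
The product is the template from position 99 through 125 (27 bp).

5'-AAGGACGCTCCAACTAGACTAGTGAAT-3'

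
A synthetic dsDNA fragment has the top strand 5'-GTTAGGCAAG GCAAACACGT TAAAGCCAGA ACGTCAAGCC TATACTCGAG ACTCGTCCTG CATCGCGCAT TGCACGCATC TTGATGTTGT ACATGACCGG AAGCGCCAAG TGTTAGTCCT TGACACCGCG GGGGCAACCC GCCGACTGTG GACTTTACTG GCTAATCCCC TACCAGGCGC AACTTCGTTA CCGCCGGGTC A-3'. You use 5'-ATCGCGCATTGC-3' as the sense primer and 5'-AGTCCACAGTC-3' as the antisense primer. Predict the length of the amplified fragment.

Scanning the template, ATCGCGCATTGC occurs at positions 62–73; this primer anneals to the bottom strand there with its 3' end pointing downstream.
Taking the reverse complement of AGTCCACAGTC gives GACTGTGGACT, found at positions 144–154 on the template; the primer anneals here to the top strand with its 3' end pointing upstream.
The product runs from position 62 to position 154, so its length is 154 − 62 + 1 = 93 bp.

93 bp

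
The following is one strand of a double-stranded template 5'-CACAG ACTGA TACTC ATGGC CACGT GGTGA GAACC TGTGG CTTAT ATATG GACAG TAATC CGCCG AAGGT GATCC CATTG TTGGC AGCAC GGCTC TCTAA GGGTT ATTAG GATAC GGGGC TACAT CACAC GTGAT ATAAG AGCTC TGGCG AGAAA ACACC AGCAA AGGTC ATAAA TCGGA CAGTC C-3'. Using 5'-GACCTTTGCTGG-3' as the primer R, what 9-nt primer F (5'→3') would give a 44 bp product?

The reverse primer's reverse complement CCAGCAAAGGTC matches the template at positions 159–170, so the product ends at position 170.
A 44 bp product then starts at position 170 − 44 + 1 = 127.
The forward primer is identical to the top strand there: ACACGTGAT.

5'-ACACGTGAT-3'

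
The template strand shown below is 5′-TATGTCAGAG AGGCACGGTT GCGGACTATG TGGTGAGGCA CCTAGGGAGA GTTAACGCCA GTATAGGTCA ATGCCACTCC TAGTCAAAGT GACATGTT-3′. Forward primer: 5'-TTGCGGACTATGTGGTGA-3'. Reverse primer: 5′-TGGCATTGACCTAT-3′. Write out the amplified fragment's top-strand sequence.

5'-TTGCGGACTATGTGGTGAGGCACCTAGGGAGAGTTAACGCCAGTATAGGTCAATGCCA-3'

The forward primer matches the template at positions 19–36.
The reverse primer's reverse complement is ATAGGTCAATGCCA, which matches the template at positions 63–76.
The product is the template from position 19 through 76 (58 bp).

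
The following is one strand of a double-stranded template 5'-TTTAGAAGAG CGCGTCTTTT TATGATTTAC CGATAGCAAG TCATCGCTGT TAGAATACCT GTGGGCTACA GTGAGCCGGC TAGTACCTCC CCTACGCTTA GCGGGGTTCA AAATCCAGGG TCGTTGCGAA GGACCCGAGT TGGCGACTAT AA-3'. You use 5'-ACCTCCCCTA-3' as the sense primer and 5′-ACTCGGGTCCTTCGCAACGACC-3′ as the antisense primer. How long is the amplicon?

The forward primer matches the template at positions 85–94.
The reverse primer's reverse complement is GGTCGTTGCGAAGGACCCGAGT, which matches the template at positions 119–140.
The product runs from position 85 to position 140, so its length is 140 − 85 + 1 = 56 bp.

56 bp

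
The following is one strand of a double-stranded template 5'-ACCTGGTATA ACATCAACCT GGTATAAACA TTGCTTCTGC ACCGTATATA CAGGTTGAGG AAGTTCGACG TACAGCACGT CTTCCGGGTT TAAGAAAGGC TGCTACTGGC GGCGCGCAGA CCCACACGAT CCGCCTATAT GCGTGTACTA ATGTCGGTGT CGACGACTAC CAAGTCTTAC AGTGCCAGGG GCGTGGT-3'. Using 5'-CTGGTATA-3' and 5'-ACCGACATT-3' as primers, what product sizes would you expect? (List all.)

The forward primer CTGGTATA matches the top strand at positions 3–10, 19–26.
The reverse primer's reverse complement is AATGTCGGT, matching at positions 150–158.
Each forward site pairs with the reverse site to give a product ending at position 158: sizes 156, 140 bp.

156 bp, 140 bp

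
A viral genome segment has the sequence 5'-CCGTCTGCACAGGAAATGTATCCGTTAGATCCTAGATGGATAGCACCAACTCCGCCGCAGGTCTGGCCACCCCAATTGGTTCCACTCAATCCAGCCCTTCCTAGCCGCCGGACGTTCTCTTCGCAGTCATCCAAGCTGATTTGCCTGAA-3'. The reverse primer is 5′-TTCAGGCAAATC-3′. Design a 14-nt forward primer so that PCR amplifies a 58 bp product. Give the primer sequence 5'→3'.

5'-CAGCCCTTCCTAGC-3'

The reverse primer's reverse complement GATTTGCCTGAA matches the template at positions 138–149, so the product ends at position 149.
A 58 bp product then starts at position 149 − 58 + 1 = 92.
The forward primer is identical to the top strand there: CAGCCCTTCCTAGC.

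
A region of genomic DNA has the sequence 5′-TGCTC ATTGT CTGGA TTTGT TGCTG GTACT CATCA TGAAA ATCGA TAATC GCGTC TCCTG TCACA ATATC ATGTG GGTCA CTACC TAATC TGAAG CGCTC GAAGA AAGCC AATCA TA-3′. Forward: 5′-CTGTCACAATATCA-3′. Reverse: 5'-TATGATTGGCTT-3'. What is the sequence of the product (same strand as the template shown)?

5'-CTGTCACAATATCATGTGGGTCACTACCTAATCTGAAGCGCTCGAAGAAAGCCAATCATA-3'

Scanning the template, CTGTCACAATATCA occurs at positions 58–71; this primer anneals to the bottom strand there with its 3' end pointing downstream.
Reverse complement of the reverse primer: AAGCCAATCATA. This occurs on the top strand at positions 106–117.
The product is the template from position 58 through 117 (60 bp).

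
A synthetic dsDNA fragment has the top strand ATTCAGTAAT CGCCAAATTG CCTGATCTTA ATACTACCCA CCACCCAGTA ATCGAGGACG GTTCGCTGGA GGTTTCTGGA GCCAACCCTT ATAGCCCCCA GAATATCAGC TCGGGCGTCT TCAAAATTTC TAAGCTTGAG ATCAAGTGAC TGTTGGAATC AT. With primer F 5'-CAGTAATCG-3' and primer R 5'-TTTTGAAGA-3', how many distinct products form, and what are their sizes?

Two products: 123 bp, 81 bp

The forward primer CAGTAATCG matches the top strand at positions 4–12, 46–54.
The reverse primer's reverse complement is TCTTCAAAA, matching at positions 118–126.
Each forward site pairs with the reverse site to give a product ending at position 126: sizes 123, 81 bp.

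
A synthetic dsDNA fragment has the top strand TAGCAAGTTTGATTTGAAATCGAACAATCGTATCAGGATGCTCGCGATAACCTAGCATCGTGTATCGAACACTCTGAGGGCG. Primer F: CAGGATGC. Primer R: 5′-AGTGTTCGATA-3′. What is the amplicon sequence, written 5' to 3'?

The forward primer matches the template at positions 34–41.
Reverse complement of the reverse primer: TATCGAACACT. This occurs on the top strand at positions 63–73.
The product is the template from position 34 through 73 (40 bp).

5'-CAGGATGCTCGCGATAACCTAGCATCGTGTATCGAACACT-3'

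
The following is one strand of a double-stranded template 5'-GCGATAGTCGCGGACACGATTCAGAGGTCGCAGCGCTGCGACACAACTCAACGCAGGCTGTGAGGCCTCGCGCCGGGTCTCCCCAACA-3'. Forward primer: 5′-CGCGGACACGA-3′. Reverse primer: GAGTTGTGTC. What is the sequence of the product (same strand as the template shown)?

The forward primer matches the template at positions 9–19.
Reverse complement of the reverse primer: GACACAACTC. This occurs on the top strand at positions 40–49.
The product is the template from position 9 through 49 (41 bp).

5'-CGCGGACACGATTCAGAGGTCGCAGCGCTGCGACACAACTC-3'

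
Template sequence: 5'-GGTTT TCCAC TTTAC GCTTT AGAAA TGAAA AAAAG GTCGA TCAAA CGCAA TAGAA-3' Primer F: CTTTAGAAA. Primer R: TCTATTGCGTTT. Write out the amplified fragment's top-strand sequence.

Forward primer CTTTAGAAA is found on the top strand at positions 17–25.
Taking the reverse complement of TCTATTGCGTTT gives AAACGCAATAGA, found at positions 43–54 on the template; the primer anneals here to the top strand with its 3' end pointing upstream.
The product is the template from position 17 through 54 (38 bp).

5'-CTTTAGAAATGAAAAAAAGGTCGATCAAACGCAATAGA-3'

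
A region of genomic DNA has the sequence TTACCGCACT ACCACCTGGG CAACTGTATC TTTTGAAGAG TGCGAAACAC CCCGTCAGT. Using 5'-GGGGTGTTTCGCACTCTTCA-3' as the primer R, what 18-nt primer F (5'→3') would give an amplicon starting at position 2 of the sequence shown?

The reverse primer's reverse complement TGAAGAGTGCGAAACACCCC matches the template at positions 34–53; the product starts at position 2.
The forward primer is identical to the top strand over positions 2–19: TACCGCACTACCACCTGG.

5'-TACCGCACTACCACCTGG-3'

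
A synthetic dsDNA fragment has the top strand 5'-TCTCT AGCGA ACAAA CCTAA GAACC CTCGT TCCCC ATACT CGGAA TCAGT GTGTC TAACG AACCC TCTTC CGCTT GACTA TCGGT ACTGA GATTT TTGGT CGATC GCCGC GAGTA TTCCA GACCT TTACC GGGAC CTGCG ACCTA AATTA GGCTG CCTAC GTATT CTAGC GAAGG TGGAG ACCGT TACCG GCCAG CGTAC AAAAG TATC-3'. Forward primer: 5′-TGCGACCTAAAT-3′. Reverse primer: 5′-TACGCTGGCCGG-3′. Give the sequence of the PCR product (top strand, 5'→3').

5'-TGCGACCTAAATTAGGCTGCCTACGTATTCTAGCGAAGGTGGAGACCGTTACCGGCCAGCGTA-3'

The forward primer matches the template at positions 137–148.
Reverse complement of the reverse primer: CCGGCCAGCGTA. This occurs on the top strand at positions 188–199.
The product is the template from position 137 through 199 (63 bp).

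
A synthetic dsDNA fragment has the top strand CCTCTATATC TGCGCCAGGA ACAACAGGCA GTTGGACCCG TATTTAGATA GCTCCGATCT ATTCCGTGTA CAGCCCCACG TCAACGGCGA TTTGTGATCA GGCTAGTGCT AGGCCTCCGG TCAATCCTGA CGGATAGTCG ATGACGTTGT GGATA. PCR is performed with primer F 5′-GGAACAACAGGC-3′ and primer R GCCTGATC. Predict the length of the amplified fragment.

86 bp

Scanning the template, GGAACAACAGGC occurs at positions 18–29; this primer anneals to the bottom strand there with its 3' end pointing downstream.
Reverse complement of the reverse primer: GATCAGGC. This occurs on the top strand at positions 96–103.
The product runs from position 18 to position 103, so its length is 103 − 18 + 1 = 86 bp.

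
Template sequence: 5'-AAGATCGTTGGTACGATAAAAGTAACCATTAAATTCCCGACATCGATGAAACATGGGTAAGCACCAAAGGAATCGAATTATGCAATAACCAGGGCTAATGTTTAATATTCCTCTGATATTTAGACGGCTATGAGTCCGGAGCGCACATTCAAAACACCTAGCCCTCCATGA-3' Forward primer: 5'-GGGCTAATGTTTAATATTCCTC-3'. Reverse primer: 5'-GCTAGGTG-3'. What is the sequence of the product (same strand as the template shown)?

5'-GGGCTAATGTTTAATATTCCTCTGATATTTAGACGGCTATGAGTCCGGAGCGCACATTCAAAACACCTAGC-3'

Scanning the template, GGGCTAATGTTTAATATTCCTC occurs at positions 92–113; this primer anneals to the bottom strand there with its 3' end pointing downstream.
Taking the reverse complement of GCTAGGTG gives CACCTAGC, found at positions 155–162 on the template; the primer anneals here to the top strand with its 3' end pointing upstream.
The product is the template from position 92 through 162 (71 bp).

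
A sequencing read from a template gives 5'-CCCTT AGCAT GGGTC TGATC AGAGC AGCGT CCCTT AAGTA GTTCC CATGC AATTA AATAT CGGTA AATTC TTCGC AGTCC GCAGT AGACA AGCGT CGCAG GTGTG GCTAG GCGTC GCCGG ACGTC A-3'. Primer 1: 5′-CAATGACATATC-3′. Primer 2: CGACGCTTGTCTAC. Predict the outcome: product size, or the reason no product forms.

No product — primer 1 has no binding site in the template.

Primer 1 (CAATGACATATC) does not match the top strand, and its reverse complement GATATGTCATTG does not match either.
With no annealing site for primer 1, no amplification occurs.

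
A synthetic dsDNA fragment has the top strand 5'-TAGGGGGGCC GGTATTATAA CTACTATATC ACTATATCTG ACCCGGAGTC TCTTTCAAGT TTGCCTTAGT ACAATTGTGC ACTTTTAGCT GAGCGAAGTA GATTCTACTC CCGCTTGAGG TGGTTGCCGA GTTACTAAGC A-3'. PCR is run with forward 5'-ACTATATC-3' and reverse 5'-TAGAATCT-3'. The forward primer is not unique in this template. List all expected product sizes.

85 bp, 77 bp

The forward primer ACTATATC matches the top strand at positions 23–30, 31–38.
The reverse primer's reverse complement is AGATTCTA, matching at positions 100–107.
Each forward site pairs with the reverse site to give a product ending at position 107: sizes 85, 77 bp.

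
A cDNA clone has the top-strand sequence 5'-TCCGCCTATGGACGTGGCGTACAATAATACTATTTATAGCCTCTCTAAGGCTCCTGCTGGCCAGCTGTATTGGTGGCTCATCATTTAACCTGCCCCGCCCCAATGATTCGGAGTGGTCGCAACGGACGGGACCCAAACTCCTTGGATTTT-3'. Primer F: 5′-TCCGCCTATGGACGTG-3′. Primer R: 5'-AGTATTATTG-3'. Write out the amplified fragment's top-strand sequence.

Scanning the template, TCCGCCTATGGACGTG occurs at positions 1–16; this primer anneals to the bottom strand there with its 3' end pointing downstream.
Reverse complement of the reverse primer: CAATAATACT. This occurs on the top strand at positions 22–31.
The product is the template from position 1 through 31 (31 bp).

5'-TCCGCCTATGGACGTGGCGTACAATAATACT-3'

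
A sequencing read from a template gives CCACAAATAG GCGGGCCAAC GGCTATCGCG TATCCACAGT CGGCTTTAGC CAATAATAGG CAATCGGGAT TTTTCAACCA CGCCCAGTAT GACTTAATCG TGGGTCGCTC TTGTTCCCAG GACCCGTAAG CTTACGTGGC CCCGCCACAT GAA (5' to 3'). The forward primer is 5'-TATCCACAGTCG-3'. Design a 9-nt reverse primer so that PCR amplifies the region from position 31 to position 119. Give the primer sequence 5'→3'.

5'-TGGGAACAA-3'

The product's 3' end on the top strand is position 119.
The reverse primer anneals to the top strand over positions 111–119, i.e. to TTGTTCCCA.
Its sequence written 5'→3' is the reverse complement: TGGGAACAA.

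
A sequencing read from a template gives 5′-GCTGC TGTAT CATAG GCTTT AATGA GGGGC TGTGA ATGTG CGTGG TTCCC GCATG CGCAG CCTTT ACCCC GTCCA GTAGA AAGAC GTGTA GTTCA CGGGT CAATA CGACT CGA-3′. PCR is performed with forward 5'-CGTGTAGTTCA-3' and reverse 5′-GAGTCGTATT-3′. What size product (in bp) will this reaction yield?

27 bp

The forward primer matches the template at positions 85–95.
The reverse primer's reverse complement is AATACGACTC, which matches the template at positions 102–111.
Product length = (reverse-primer end) − (forward-primer start) + 1 = 111 − 85 + 1 = 27 bp.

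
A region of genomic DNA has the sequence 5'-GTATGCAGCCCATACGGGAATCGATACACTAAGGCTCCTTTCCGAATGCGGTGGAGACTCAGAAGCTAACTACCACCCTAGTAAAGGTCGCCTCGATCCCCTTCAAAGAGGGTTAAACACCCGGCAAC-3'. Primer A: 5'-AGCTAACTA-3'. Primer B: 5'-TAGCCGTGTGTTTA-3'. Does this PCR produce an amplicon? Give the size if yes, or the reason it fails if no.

Primer B (TAGCCGTGTGTTTA) does not match the top strand, and its reverse complement TAAACACACGGCTA does not match either.
With no annealing site for primer B, no amplification occurs.

No product — primer B has no binding site in the template.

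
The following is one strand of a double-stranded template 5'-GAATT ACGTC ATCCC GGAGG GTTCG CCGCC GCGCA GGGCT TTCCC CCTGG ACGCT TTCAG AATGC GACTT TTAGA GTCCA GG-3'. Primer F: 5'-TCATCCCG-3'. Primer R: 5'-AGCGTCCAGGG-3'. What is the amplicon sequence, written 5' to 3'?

5'-TCATCCCGGAGGGTTCGCCGCCGCGCAGGGCTTTCCCCCTGGACGCT-3'

Scanning the template, TCATCCCG occurs at positions 9–16; this primer anneals to the bottom strand there with its 3' end pointing downstream.
The reverse primer's reverse complement is CCCTGGACGCT, which matches the template at positions 45–55.
The product is the template from position 9 through 55 (47 bp).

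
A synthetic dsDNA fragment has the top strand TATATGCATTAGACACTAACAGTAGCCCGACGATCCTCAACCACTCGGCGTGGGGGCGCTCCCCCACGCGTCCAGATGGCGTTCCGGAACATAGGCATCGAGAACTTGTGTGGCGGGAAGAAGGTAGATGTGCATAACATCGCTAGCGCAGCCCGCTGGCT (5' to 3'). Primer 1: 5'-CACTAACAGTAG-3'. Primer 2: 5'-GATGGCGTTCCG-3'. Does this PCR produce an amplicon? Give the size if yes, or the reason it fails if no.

Primer 1 (CACTAACAGTAG) matches the top strand at positions 14–25 (3' end points downstream).
Primer 2 (GATGGCGTTCCG) also matches the top strand directly, at positions 75–86 — its reverse complement CGGAACGCCATC is not present.
Both primers anneal to the bottom strand with 3' ends pointing the same way, so neither can prime synthesis back toward the other.

No product — both primers anneal to the same strand and extend in the same direction.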